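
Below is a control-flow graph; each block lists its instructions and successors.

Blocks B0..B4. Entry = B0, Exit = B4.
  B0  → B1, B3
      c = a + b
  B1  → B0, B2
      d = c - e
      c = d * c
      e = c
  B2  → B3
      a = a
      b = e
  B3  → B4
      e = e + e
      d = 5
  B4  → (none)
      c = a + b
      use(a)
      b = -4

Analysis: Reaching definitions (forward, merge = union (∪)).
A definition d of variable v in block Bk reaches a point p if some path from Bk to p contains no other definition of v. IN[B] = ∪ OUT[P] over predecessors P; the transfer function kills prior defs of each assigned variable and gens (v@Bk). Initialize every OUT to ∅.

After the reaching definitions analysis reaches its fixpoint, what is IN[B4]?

Answer: {a@B2, b@B2, c@B0, c@B1, d@B3, e@B3}

Trace:
Per-block solution:
  B0: | IN={c@B1, d@B1, e@B1} | OUT={c@B0, d@B1, e@B1}
  B1: | IN={c@B0, d@B1, e@B1} | OUT={c@B1, d@B1, e@B1}
  B2: | IN={c@B1, d@B1, e@B1} | OUT={a@B2, b@B2, c@B1, d@B1, e@B1}
  B3: | IN={a@B2, b@B2, c@B0, c@B1, d@B1, e@B1} | OUT={a@B2, b@B2, c@B0, c@B1, d@B3, e@B3}
  B4: | IN={a@B2, b@B2, c@B0, c@B1, d@B3, e@B3} | OUT={a@B2, b@B4, c@B4, d@B3, e@B3}

Merge at B4: IN[B4] = OUT[B3] = {a@B2, b@B2, c@B0, c@B1, d@B3, e@B3}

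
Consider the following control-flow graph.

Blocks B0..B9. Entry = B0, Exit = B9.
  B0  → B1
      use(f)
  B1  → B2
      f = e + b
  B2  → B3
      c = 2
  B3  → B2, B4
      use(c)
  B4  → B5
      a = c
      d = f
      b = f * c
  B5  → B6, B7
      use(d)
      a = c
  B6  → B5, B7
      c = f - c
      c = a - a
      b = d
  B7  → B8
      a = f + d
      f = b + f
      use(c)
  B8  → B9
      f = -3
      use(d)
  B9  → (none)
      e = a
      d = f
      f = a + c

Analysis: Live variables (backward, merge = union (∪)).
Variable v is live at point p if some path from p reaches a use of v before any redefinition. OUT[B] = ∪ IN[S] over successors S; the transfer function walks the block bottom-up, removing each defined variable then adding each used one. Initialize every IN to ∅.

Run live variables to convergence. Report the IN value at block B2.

Per-block solution:
  B0:  IN={b, e, f}  OUT={b, e}
  B1:  IN={b, e}  OUT={f}
  B2:  IN={f}  OUT={c, f}
  B3:  IN={c, f}  OUT={c, f}
  B4:  IN={c, f}  OUT={b, c, d, f}
  B5:  IN={b, c, d, f}  OUT={a, b, c, d, f}
  B6:  IN={a, c, d, f}  OUT={b, c, d, f}
  B7:  IN={b, c, d, f}  OUT={a, c, d}
  B8:  IN={a, c, d}  OUT={a, c, f}
  B9:  IN={a, c, f}  OUT={}

Merge at B2: OUT[B2] = IN[B3] = {c, f}
Applying B2's transfer function to that OUT value gives IN[B2] (row B2 above).

Answer: {f}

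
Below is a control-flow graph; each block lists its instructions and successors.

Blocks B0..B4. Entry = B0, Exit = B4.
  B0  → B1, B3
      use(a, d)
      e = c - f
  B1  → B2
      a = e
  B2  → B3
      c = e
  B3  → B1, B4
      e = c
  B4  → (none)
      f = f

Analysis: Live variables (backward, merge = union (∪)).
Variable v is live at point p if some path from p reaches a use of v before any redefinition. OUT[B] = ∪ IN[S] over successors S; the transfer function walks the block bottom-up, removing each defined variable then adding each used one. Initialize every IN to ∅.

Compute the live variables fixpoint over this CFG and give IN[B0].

Answer: {a, c, d, f}

Working:
Per-block solution:
  B0:  IN={a, c, d, f}  OUT={c, e, f}
  B1:  IN={e, f}  OUT={e, f}
  B2:  IN={e, f}  OUT={c, f}
  B3:  IN={c, f}  OUT={e, f}
  B4:  IN={f}  OUT={}

Merge at B0: OUT[B0] = IN[B1] ⊔ IN[B3] = {c, e, f}
Applying B0's transfer function to that OUT value gives IN[B0] (row B0 above).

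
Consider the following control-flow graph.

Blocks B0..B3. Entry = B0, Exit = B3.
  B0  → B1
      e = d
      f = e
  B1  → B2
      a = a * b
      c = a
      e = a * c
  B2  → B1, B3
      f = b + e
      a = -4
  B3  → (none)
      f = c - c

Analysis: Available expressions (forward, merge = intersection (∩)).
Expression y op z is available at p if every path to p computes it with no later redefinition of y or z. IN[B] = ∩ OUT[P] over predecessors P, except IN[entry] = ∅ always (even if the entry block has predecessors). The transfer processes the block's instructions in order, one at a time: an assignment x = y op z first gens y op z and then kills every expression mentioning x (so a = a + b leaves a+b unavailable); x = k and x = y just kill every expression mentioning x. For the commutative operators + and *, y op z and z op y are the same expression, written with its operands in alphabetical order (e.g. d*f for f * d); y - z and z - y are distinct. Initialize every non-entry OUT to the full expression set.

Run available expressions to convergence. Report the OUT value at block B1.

Answer: {a*c}

Derivation:
Converged values:
  B0: | IN={} | OUT={}
  B1: | IN={} | OUT={a*c}
  B2: | IN={a*c} | OUT={b+e}
  B3: | IN={b+e} | OUT={b+e, c-c}

Merge at B1: IN[B1] = OUT[B0] ∩ OUT[B2] = {}
Applying B1's transfer function to that IN value gives OUT[B1] (row B1 above).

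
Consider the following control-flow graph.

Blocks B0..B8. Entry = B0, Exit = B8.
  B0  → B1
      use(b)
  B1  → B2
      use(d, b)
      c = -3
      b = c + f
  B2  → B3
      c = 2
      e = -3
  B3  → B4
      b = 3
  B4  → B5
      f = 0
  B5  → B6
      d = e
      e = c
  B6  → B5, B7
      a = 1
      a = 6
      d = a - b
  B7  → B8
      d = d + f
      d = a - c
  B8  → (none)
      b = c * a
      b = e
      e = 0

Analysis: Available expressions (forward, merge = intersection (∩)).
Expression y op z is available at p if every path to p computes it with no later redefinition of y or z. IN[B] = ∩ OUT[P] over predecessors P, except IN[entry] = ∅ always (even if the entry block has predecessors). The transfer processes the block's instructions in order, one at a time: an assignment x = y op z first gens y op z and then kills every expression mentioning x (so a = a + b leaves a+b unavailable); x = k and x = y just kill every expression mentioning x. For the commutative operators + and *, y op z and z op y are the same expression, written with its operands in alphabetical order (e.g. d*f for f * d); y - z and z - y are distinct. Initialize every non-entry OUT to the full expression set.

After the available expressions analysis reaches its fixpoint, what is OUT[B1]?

Per-block solution:
  B0:   IN={}   OUT={}
  B1:   IN={}   OUT={c+f}
  B2:   IN={c+f}   OUT={}
  B3:   IN={}   OUT={}
  B4:   IN={}   OUT={}
  B5:   IN={}   OUT={}
  B6:   IN={}   OUT={a-b}
  B7:   IN={a-b}   OUT={a-b, a-c}
  B8:   IN={a-b, a-c}   OUT={a*c, a-c}

Merge at B1: IN[B1] = OUT[B0] = {}
Applying B1's transfer function to that IN value gives OUT[B1] (row B1 above).

Answer: {c+f}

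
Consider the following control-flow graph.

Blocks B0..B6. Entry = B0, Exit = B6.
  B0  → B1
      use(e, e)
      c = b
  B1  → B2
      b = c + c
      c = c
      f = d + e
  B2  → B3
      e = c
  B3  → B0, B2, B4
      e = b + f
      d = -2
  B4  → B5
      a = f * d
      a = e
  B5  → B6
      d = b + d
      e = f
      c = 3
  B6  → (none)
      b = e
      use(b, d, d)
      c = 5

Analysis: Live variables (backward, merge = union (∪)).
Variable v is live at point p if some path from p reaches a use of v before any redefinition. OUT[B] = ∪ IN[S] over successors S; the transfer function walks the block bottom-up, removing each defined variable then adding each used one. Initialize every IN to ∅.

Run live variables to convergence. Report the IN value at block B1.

Converged values:
  B0:  IN={b, d, e}  OUT={c, d, e}
  B1:  IN={c, d, e}  OUT={b, c, f}
  B2:  IN={b, c, f}  OUT={b, c, f}
  B3:  IN={b, c, f}  OUT={b, c, d, e, f}
  B4:  IN={b, d, e, f}  OUT={b, d, f}
  B5:  IN={b, d, f}  OUT={d, e}
  B6:  IN={d, e}  OUT={}

Merge at B1: OUT[B1] = IN[B2] = {b, c, f}
Applying B1's transfer function to that OUT value gives IN[B1] (row B1 above).

Answer: {c, d, e}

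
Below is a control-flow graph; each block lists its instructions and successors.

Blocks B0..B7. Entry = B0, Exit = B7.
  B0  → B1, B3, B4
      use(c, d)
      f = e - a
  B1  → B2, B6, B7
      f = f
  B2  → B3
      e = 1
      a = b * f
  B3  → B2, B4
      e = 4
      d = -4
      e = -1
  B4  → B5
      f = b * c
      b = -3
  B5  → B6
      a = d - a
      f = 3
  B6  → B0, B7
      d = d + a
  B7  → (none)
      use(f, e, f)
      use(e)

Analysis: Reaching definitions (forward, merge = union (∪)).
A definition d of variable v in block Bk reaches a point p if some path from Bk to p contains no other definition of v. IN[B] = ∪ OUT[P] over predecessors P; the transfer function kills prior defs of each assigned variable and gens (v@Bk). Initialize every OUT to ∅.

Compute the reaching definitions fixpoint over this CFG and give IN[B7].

Answer: {a@B5, b@B4, d@B6, e@B3, f@B1, f@B5}

Derivation:
Fixpoint table:
  B0:  IN={a@B5, b@B4, d@B6, e@B3, f@B1, f@B5}  OUT={a@B5, b@B4, d@B6, e@B3, f@B0}
  B1:  IN={a@B5, b@B4, d@B6, e@B3, f@B0}  OUT={a@B5, b@B4, d@B6, e@B3, f@B1}
  B2:  IN={a@B2, a@B5, b@B4, d@B3, d@B6, e@B3, f@B0, f@B1}  OUT={a@B2, b@B4, d@B3, d@B6, e@B2, f@B0, f@B1}
  B3:  IN={a@B2, a@B5, b@B4, d@B3, d@B6, e@B2, e@B3, f@B0, f@B1}  OUT={a@B2, a@B5, b@B4, d@B3, e@B3, f@B0, f@B1}
  B4:  IN={a@B2, a@B5, b@B4, d@B3, d@B6, e@B3, f@B0, f@B1}  OUT={a@B2, a@B5, b@B4, d@B3, d@B6, e@B3, f@B4}
  B5:  IN={a@B2, a@B5, b@B4, d@B3, d@B6, e@B3, f@B4}  OUT={a@B5, b@B4, d@B3, d@B6, e@B3, f@B5}
  B6:  IN={a@B5, b@B4, d@B3, d@B6, e@B3, f@B1, f@B5}  OUT={a@B5, b@B4, d@B6, e@B3, f@B1, f@B5}
  B7:  IN={a@B5, b@B4, d@B6, e@B3, f@B1, f@B5}  OUT={a@B5, b@B4, d@B6, e@B3, f@B1, f@B5}

Merge at B7: IN[B7] = OUT[B1] ⊔ OUT[B6] = {a@B5, b@B4, d@B6, e@B3, f@B1, f@B5}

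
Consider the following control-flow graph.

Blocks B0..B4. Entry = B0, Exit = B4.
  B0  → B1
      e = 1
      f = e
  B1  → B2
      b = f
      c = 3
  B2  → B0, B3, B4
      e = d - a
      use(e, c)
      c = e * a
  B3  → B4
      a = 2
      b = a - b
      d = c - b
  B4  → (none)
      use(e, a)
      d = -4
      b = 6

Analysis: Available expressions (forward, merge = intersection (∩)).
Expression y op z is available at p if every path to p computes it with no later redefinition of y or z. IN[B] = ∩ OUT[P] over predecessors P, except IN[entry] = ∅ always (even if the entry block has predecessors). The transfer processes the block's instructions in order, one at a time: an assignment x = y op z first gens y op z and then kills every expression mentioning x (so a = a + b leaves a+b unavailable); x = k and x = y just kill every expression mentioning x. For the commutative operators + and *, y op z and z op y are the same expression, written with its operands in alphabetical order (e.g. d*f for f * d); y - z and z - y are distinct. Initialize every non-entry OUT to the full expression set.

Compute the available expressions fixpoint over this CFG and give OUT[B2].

Answer: {a*e, d-a}

Trace:
Converged values:
  B0:  IN={}  OUT={}
  B1:  IN={}  OUT={}
  B2:  IN={}  OUT={a*e, d-a}
  B3:  IN={a*e, d-a}  OUT={c-b}
  B4:  IN={}  OUT={}

Merge at B2: IN[B2] = OUT[B1] = {}
Applying B2's transfer function to that IN value gives OUT[B2] (row B2 above).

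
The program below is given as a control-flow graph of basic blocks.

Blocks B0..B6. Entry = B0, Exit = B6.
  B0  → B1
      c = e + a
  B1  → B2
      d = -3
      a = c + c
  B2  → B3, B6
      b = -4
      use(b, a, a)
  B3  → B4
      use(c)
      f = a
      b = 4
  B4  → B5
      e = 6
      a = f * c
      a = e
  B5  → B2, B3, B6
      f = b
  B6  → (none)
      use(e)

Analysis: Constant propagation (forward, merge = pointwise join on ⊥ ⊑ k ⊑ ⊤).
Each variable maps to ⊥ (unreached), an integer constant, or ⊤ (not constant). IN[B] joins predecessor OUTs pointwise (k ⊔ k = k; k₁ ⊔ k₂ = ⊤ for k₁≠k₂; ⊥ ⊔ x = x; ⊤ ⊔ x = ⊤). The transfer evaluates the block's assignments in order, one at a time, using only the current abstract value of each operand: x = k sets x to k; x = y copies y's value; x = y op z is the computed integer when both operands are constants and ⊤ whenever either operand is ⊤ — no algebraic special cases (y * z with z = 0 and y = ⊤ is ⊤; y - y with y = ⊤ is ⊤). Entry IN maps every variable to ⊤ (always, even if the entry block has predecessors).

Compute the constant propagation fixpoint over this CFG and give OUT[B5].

Answer: {a: 6, b: 4, c: ⊤, d: -3, e: 6, f: 4}

Derivation:
Fixpoint table:
  B0:   IN=(all ⊤)   OUT=(all ⊤)
  B1:   IN=(all ⊤)   OUT={d:-3; rest ⊤}
  B2:   IN={d:-3; rest ⊤}   OUT={b:-4, d:-3; rest ⊤}
  B3:   IN={d:-3; rest ⊤}   OUT={b:4, d:-3; rest ⊤}
  B4:   IN={b:4, d:-3; rest ⊤}   OUT={a:6, b:4, d:-3, e:6; rest ⊤}
  B5:   IN={a:6, b:4, d:-3, e:6; rest ⊤}   OUT={a:6, b:4, d:-3, e:6, f:4; rest ⊤}
  B6:   IN={d:-3; rest ⊤}   OUT={d:-3; rest ⊤}

Merge at B5: IN[B5] = OUT[B4] = {a: 6, b: 4, c: ⊤, d: -3, e: 6, f: ⊤}
Applying B5's transfer function to that IN value gives OUT[B5] (row B5 above).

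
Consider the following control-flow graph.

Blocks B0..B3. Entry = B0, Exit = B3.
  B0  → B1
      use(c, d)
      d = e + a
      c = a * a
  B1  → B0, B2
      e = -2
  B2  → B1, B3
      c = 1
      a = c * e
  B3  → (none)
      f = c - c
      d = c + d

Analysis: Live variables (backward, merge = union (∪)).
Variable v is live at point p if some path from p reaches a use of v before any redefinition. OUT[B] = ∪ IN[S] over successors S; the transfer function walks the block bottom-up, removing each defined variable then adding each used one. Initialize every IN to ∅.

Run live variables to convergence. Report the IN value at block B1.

Per-block solution:
  B0: | IN={a, c, d, e} | OUT={a, c, d}
  B1: | IN={a, c, d} | OUT={a, c, d, e}
  B2: | IN={d, e} | OUT={a, c, d}
  B3: | IN={c, d} | OUT={}

Merge at B1: OUT[B1] = IN[B0] ⊔ IN[B2] = {a, c, d, e}
Applying B1's transfer function to that OUT value gives IN[B1] (row B1 above).

Answer: {a, c, d}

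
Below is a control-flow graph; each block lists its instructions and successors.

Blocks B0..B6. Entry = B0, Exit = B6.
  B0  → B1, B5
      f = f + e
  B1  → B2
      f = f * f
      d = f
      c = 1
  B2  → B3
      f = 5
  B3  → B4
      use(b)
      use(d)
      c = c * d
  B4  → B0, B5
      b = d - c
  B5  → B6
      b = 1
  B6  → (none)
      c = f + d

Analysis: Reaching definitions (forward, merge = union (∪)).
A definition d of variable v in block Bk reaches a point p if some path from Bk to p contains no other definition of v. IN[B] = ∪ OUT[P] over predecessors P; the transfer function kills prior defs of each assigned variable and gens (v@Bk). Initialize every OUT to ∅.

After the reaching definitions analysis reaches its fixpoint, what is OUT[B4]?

Converged values:
  B0:  IN={b@B4, c@B3, d@B1, f@B2}  OUT={b@B4, c@B3, d@B1, f@B0}
  B1:  IN={b@B4, c@B3, d@B1, f@B0}  OUT={b@B4, c@B1, d@B1, f@B1}
  B2:  IN={b@B4, c@B1, d@B1, f@B1}  OUT={b@B4, c@B1, d@B1, f@B2}
  B3:  IN={b@B4, c@B1, d@B1, f@B2}  OUT={b@B4, c@B3, d@B1, f@B2}
  B4:  IN={b@B4, c@B3, d@B1, f@B2}  OUT={b@B4, c@B3, d@B1, f@B2}
  B5:  IN={b@B4, c@B3, d@B1, f@B0, f@B2}  OUT={b@B5, c@B3, d@B1, f@B0, f@B2}
  B6:  IN={b@B5, c@B3, d@B1, f@B0, f@B2}  OUT={b@B5, c@B6, d@B1, f@B0, f@B2}

Merge at B4: IN[B4] = OUT[B3] = {b@B4, c@B3, d@B1, f@B2}
Applying B4's transfer function to that IN value gives OUT[B4] (row B4 above).

Answer: {b@B4, c@B3, d@B1, f@B2}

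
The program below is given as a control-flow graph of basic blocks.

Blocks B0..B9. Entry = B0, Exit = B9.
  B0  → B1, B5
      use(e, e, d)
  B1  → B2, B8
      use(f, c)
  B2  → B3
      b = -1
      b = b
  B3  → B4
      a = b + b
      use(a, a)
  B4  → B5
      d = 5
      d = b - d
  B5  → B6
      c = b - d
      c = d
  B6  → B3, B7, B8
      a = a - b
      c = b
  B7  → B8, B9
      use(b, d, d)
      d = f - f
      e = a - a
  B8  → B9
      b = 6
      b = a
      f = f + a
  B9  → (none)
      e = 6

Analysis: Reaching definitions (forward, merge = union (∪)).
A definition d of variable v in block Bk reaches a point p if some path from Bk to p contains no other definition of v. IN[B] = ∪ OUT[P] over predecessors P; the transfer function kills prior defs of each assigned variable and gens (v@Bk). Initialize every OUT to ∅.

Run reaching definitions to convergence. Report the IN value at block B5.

Fixpoint table:
  B0: | IN={} | OUT={}
  B1: | IN={} | OUT={}
  B2: | IN={} | OUT={b@B2}
  B3: | IN={a@B6, b@B2, c@B6, d@B4} | OUT={a@B3, b@B2, c@B6, d@B4}
  B4: | IN={a@B3, b@B2, c@B6, d@B4} | OUT={a@B3, b@B2, c@B6, d@B4}
  B5: | IN={a@B3, b@B2, c@B6, d@B4} | OUT={a@B3, b@B2, c@B5, d@B4}
  B6: | IN={a@B3, b@B2, c@B5, d@B4} | OUT={a@B6, b@B2, c@B6, d@B4}
  B7: | IN={a@B6, b@B2, c@B6, d@B4} | OUT={a@B6, b@B2, c@B6, d@B7, e@B7}
  B8: | IN={a@B6, b@B2, c@B6, d@B4, d@B7, e@B7} | OUT={a@B6, b@B8, c@B6, d@B4, d@B7, e@B7, f@B8}
  B9: | IN={a@B6, b@B2, b@B8, c@B6, d@B4, d@B7, e@B7, f@B8} | OUT={a@B6, b@B2, b@B8, c@B6, d@B4, d@B7, e@B9, f@B8}

Merge at B5: IN[B5] = OUT[B0] ⊔ OUT[B4] = {a@B3, b@B2, c@B6, d@B4}

Answer: {a@B3, b@B2, c@B6, d@B4}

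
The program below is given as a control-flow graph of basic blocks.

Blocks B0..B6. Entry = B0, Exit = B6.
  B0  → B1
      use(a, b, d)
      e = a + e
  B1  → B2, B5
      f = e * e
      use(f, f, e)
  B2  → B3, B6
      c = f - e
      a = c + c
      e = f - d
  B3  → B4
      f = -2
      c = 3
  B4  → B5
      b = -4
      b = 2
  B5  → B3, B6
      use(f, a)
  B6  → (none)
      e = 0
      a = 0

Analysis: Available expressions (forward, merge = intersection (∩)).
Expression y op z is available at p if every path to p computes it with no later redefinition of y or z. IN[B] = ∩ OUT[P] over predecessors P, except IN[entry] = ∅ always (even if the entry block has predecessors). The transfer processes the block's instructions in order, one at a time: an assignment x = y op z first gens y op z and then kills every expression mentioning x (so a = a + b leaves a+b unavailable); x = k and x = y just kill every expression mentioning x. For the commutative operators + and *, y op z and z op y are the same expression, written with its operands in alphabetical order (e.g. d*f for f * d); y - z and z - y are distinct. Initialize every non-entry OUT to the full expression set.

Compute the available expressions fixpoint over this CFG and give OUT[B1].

Fixpoint table:
  B0: | IN={} | OUT={}
  B1: | IN={} | OUT={e*e}
  B2: | IN={e*e} | OUT={c+c, f-d}
  B3: | IN={} | OUT={}
  B4: | IN={} | OUT={}
  B5: | IN={} | OUT={}
  B6: | IN={} | OUT={}

Merge at B1: IN[B1] = OUT[B0] = {}
Applying B1's transfer function to that IN value gives OUT[B1] (row B1 above).

Answer: {e*e}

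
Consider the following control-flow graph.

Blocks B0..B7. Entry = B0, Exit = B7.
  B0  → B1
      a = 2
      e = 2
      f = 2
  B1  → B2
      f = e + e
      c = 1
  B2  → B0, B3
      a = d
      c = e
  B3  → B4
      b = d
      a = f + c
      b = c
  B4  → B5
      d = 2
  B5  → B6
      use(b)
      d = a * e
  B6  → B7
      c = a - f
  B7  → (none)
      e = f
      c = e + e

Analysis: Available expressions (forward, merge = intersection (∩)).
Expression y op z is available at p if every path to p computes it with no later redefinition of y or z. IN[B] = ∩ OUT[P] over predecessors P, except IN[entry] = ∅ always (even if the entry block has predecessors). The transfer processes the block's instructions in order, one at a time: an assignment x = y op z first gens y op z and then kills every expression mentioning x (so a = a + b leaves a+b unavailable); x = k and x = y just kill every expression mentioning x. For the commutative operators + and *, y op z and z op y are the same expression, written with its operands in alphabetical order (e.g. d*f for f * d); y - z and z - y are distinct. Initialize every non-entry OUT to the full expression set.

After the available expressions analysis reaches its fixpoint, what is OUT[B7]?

Answer: {a-f, e+e}

Working:
Converged values:
  B0: | IN={} | OUT={}
  B1: | IN={} | OUT={e+e}
  B2: | IN={e+e} | OUT={e+e}
  B3: | IN={e+e} | OUT={c+f, e+e}
  B4: | IN={c+f, e+e} | OUT={c+f, e+e}
  B5: | IN={c+f, e+e} | OUT={a*e, c+f, e+e}
  B6: | IN={a*e, c+f, e+e} | OUT={a*e, a-f, e+e}
  B7: | IN={a*e, a-f, e+e} | OUT={a-f, e+e}

Merge at B7: IN[B7] = OUT[B6] = {a*e, a-f, e+e}
Applying B7's transfer function to that IN value gives OUT[B7] (row B7 above).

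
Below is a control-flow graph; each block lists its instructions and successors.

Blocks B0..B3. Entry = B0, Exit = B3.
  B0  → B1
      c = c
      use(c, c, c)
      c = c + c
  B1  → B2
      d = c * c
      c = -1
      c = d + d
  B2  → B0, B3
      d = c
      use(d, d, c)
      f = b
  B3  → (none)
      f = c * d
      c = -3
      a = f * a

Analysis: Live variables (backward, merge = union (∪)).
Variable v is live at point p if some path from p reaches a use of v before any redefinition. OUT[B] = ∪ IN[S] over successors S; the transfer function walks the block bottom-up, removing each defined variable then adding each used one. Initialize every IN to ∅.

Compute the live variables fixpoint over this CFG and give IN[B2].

Converged values:
  B0:   IN={a, b, c}   OUT={a, b, c}
  B1:   IN={a, b, c}   OUT={a, b, c}
  B2:   IN={a, b, c}   OUT={a, b, c, d}
  B3:   IN={a, c, d}   OUT={}

Merge at B2: OUT[B2] = IN[B0] ⊔ IN[B3] = {a, b, c, d}
Applying B2's transfer function to that OUT value gives IN[B2] (row B2 above).

Answer: {a, b, c}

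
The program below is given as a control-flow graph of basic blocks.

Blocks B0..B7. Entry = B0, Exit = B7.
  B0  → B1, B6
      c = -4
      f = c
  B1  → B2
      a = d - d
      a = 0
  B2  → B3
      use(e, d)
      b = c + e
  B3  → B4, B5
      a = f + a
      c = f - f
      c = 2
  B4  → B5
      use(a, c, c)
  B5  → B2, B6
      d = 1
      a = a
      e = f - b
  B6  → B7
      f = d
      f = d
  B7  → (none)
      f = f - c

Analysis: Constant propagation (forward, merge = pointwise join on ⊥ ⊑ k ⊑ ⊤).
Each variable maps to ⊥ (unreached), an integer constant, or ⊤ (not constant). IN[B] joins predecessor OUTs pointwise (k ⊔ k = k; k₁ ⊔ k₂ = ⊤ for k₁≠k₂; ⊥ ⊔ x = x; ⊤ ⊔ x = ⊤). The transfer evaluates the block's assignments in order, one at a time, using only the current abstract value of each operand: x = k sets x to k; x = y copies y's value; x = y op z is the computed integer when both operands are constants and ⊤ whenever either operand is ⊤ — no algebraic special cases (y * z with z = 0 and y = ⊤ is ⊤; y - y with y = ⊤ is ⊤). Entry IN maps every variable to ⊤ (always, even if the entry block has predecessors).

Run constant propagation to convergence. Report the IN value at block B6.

Answer: {a: ⊤, b: ⊤, c: ⊤, d: ⊤, e: ⊤, f: -4}

Working:
Converged values:
  B0:   IN=(all ⊤)   OUT={c:-4, f:-4; rest ⊤}
  B1:   IN={c:-4, f:-4; rest ⊤}   OUT={a:0, c:-4, f:-4; rest ⊤}
  B2:   IN={f:-4; rest ⊤}   OUT={f:-4; rest ⊤}
  B3:   IN={f:-4; rest ⊤}   OUT={c:2, f:-4; rest ⊤}
  B4:   IN={c:2, f:-4; rest ⊤}   OUT={c:2, f:-4; rest ⊤}
  B5:   IN={c:2, f:-4; rest ⊤}   OUT={c:2, d:1, f:-4; rest ⊤}
  B6:   IN={f:-4; rest ⊤}   OUT=(all ⊤)
  B7:   IN=(all ⊤)   OUT=(all ⊤)

Merge at B6: IN[B6] = OUT[B0] ⊔ OUT[B5] = {a: ⊤, b: ⊤, c: ⊤, d: ⊤, e: ⊤, f: -4}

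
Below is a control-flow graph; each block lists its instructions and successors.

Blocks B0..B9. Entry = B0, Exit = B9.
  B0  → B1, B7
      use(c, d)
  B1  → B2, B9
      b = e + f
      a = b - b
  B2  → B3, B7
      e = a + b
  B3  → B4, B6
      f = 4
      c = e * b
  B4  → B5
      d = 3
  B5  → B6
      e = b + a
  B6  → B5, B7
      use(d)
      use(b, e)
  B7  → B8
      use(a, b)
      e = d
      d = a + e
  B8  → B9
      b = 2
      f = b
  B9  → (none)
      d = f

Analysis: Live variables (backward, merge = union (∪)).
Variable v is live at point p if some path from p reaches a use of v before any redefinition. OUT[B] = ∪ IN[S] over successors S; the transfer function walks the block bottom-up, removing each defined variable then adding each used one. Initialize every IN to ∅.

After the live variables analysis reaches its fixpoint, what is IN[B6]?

Answer: {a, b, d, e}

Working:
Per-block solution:
  B0: | IN={a, b, c, d, e, f} | OUT={a, b, d, e, f}
  B1: | IN={d, e, f} | OUT={a, b, d, f}
  B2: | IN={a, b, d} | OUT={a, b, d, e}
  B3: | IN={a, b, d, e} | OUT={a, b, d, e}
  B4: | IN={a, b} | OUT={a, b, d}
  B5: | IN={a, b, d} | OUT={a, b, d, e}
  B6: | IN={a, b, d, e} | OUT={a, b, d}
  B7: | IN={a, b, d} | OUT={}
  B8: | IN={} | OUT={f}
  B9: | IN={f} | OUT={}

Merge at B6: OUT[B6] = IN[B5] ⊔ IN[B7] = {a, b, d}
Applying B6's transfer function to that OUT value gives IN[B6] (row B6 above).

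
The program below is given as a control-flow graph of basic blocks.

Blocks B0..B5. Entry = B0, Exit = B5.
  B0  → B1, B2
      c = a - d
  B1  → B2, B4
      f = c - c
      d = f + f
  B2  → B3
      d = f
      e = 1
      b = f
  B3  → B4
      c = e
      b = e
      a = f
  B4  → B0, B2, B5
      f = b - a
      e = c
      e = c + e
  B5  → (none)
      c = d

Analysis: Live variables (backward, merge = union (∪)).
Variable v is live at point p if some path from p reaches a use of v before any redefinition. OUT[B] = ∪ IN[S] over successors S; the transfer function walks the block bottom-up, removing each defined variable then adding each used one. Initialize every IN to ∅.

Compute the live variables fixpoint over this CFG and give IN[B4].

Answer: {a, b, c, d}

Trace:
Per-block solution:
  B0:  IN={a, b, d, f}  OUT={a, b, c, f}
  B1:  IN={a, b, c}  OUT={a, b, c, d, f}
  B2:  IN={f}  OUT={d, e, f}
  B3:  IN={d, e, f}  OUT={a, b, c, d}
  B4:  IN={a, b, c, d}  OUT={a, b, d, f}
  B5:  IN={d}  OUT={}

Merge at B4: OUT[B4] = IN[B0] ⊔ IN[B2] ⊔ IN[B5] = {a, b, d, f}
Applying B4's transfer function to that OUT value gives IN[B4] (row B4 above).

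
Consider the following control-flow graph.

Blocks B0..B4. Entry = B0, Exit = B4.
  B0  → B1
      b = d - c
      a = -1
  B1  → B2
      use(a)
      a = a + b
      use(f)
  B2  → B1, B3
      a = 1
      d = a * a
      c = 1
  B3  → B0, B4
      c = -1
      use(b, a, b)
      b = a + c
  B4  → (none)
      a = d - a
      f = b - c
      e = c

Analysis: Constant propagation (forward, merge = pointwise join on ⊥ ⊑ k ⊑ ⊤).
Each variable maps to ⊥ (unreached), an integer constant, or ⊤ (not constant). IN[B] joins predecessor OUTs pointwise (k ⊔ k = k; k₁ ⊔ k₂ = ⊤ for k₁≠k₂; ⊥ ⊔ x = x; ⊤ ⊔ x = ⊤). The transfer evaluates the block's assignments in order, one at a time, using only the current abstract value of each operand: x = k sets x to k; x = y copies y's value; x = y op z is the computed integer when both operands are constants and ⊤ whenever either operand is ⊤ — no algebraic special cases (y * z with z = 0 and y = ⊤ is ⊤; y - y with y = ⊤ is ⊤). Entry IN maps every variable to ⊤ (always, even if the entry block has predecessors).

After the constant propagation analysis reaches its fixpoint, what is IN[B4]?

Converged values:
  B0:   IN=(all ⊤)   OUT={a:-1; rest ⊤}
  B1:   IN=(all ⊤)   OUT=(all ⊤)
  B2:   IN=(all ⊤)   OUT={a:1, c:1, d:1; rest ⊤}
  B3:   IN={a:1, c:1, d:1; rest ⊤}   OUT={a:1, b:0, c:-1, d:1; rest ⊤}
  B4:   IN={a:1, b:0, c:-1, d:1; rest ⊤}   OUT={a:0, b:0, c:-1, d:1, e:-1, f:1; rest ⊤}

Merge at B4: IN[B4] = OUT[B3] = {a: 1, b: 0, c: -1, d: 1, e: ⊤, f: ⊤}

Answer: {a: 1, b: 0, c: -1, d: 1, e: ⊤, f: ⊤}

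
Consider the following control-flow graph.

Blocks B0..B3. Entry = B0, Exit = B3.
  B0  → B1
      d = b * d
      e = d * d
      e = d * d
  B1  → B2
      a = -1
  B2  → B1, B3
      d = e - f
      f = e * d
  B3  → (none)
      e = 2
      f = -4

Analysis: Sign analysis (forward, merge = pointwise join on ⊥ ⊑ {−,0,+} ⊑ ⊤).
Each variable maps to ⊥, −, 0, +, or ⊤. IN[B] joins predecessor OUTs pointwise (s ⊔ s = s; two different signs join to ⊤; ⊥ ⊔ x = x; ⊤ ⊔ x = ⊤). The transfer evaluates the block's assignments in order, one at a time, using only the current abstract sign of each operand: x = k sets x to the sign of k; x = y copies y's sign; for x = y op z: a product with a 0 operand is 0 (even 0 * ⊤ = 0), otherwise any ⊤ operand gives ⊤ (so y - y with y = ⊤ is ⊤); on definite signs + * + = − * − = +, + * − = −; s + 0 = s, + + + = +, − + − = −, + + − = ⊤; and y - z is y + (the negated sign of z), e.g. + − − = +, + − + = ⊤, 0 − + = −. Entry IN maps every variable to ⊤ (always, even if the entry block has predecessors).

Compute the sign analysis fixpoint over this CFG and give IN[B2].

Converged values:
  B0: | IN=(all ⊤) | OUT=(all ⊤)
  B1: | IN=(all ⊤) | OUT={a:-; rest ⊤}
  B2: | IN={a:-; rest ⊤} | OUT={a:-; rest ⊤}
  B3: | IN={a:-; rest ⊤} | OUT={a:-, e:+, f:-; rest ⊤}

Merge at B2: IN[B2] = OUT[B1] = {a: -, b: ⊤, c: ⊤, d: ⊤, e: ⊤, f: ⊤}

Answer: {a: -, b: ⊤, c: ⊤, d: ⊤, e: ⊤, f: ⊤}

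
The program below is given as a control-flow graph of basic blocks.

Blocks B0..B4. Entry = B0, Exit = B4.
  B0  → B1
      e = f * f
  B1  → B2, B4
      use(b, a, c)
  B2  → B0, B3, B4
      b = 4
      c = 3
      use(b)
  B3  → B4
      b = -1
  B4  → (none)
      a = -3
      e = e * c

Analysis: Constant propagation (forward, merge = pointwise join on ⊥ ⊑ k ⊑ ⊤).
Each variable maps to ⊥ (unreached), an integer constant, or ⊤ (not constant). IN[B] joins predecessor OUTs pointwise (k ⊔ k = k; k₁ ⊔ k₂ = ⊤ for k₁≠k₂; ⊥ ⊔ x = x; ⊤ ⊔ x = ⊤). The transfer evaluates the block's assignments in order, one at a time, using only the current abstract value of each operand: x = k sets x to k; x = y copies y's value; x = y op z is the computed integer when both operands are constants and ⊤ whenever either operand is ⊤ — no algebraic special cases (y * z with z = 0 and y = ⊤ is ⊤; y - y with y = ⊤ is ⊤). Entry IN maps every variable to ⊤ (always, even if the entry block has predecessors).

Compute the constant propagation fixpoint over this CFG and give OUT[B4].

Per-block solution:
  B0: | IN=(all ⊤) | OUT=(all ⊤)
  B1: | IN=(all ⊤) | OUT=(all ⊤)
  B2: | IN=(all ⊤) | OUT={b:4, c:3; rest ⊤}
  B3: | IN={b:4, c:3; rest ⊤} | OUT={b:-1, c:3; rest ⊤}
  B4: | IN=(all ⊤) | OUT={a:-3; rest ⊤}

Merge at B4: IN[B4] = OUT[B1] ⊔ OUT[B2] ⊔ OUT[B3] = {a: ⊤, b: ⊤, c: ⊤, d: ⊤, e: ⊤, f: ⊤}
Applying B4's transfer function to that IN value gives OUT[B4] (row B4 above).

Answer: {a: -3, b: ⊤, c: ⊤, d: ⊤, e: ⊤, f: ⊤}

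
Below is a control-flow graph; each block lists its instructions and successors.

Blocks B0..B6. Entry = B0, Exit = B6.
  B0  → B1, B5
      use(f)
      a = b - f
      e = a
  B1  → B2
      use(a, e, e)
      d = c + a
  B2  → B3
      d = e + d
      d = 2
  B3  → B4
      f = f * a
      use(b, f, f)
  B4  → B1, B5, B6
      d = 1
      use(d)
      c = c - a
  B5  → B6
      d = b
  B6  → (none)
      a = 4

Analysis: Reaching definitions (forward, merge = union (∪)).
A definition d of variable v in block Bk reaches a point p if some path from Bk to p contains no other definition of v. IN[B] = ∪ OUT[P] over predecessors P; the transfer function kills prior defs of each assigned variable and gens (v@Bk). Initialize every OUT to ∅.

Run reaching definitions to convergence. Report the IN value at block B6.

Fixpoint table:
  B0: | IN={} | OUT={a@B0, e@B0}
  B1: | IN={a@B0, c@B4, d@B4, e@B0, f@B3} | OUT={a@B0, c@B4, d@B1, e@B0, f@B3}
  B2: | IN={a@B0, c@B4, d@B1, e@B0, f@B3} | OUT={a@B0, c@B4, d@B2, e@B0, f@B3}
  B3: | IN={a@B0, c@B4, d@B2, e@B0, f@B3} | OUT={a@B0, c@B4, d@B2, e@B0, f@B3}
  B4: | IN={a@B0, c@B4, d@B2, e@B0, f@B3} | OUT={a@B0, c@B4, d@B4, e@B0, f@B3}
  B5: | IN={a@B0, c@B4, d@B4, e@B0, f@B3} | OUT={a@B0, c@B4, d@B5, e@B0, f@B3}
  B6: | IN={a@B0, c@B4, d@B4, d@B5, e@B0, f@B3} | OUT={a@B6, c@B4, d@B4, d@B5, e@B0, f@B3}

Merge at B6: IN[B6] = OUT[B4] ⊔ OUT[B5] = {a@B0, c@B4, d@B4, d@B5, e@B0, f@B3}

Answer: {a@B0, c@B4, d@B4, d@B5, e@B0, f@B3}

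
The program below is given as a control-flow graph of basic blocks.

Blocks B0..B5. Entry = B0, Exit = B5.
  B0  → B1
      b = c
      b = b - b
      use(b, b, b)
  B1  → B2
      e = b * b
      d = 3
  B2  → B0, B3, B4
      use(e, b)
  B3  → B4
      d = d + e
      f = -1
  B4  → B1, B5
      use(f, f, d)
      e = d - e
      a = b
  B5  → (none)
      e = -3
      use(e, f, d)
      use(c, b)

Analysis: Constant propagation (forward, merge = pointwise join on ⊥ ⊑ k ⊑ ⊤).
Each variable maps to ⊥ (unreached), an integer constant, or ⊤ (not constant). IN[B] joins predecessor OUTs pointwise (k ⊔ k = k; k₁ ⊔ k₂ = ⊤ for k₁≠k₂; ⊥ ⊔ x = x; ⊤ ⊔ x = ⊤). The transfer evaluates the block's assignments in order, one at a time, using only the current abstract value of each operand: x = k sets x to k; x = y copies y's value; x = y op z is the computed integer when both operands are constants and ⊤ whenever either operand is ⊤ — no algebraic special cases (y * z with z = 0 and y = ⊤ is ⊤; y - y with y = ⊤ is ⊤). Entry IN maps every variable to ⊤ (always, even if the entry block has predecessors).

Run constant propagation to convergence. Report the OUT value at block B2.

Answer: {a: ⊤, b: ⊤, c: ⊤, d: 3, e: ⊤, f: ⊤}

Trace:
Fixpoint table:
  B0:   IN=(all ⊤)   OUT=(all ⊤)
  B1:   IN=(all ⊤)   OUT={d:3; rest ⊤}
  B2:   IN={d:3; rest ⊤}   OUT={d:3; rest ⊤}
  B3:   IN={d:3; rest ⊤}   OUT={f:-1; rest ⊤}
  B4:   IN=(all ⊤)   OUT=(all ⊤)
  B5:   IN=(all ⊤)   OUT={e:-3; rest ⊤}

Merge at B2: IN[B2] = OUT[B1] = {a: ⊤, b: ⊤, c: ⊤, d: 3, e: ⊤, f: ⊤}
Applying B2's transfer function to that IN value gives OUT[B2] (row B2 above).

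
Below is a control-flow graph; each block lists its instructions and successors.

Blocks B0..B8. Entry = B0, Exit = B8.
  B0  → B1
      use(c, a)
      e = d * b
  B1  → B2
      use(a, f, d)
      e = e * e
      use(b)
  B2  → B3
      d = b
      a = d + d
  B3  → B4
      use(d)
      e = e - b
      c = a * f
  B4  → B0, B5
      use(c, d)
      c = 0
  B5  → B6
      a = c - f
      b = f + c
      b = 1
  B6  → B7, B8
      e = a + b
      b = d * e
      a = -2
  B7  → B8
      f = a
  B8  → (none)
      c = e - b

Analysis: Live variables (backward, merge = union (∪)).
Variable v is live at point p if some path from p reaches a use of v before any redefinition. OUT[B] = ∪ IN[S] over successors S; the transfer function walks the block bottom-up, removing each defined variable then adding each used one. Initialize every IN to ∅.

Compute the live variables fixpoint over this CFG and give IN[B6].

Converged values:
  B0:   IN={a, b, c, d, f}   OUT={a, b, d, e, f}
  B1:   IN={a, b, d, e, f}   OUT={b, e, f}
  B2:   IN={b, e, f}   OUT={a, b, d, e, f}
  B3:   IN={a, b, d, e, f}   OUT={a, b, c, d, f}
  B4:   IN={a, b, c, d, f}   OUT={a, b, c, d, f}
  B5:   IN={c, d, f}   OUT={a, b, d}
  B6:   IN={a, b, d}   OUT={a, b, e}
  B7:   IN={a, b, e}   OUT={b, e}
  B8:   IN={b, e}   OUT={}

Merge at B6: OUT[B6] = IN[B7] ⊔ IN[B8] = {a, b, e}
Applying B6's transfer function to that OUT value gives IN[B6] (row B6 above).

Answer: {a, b, d}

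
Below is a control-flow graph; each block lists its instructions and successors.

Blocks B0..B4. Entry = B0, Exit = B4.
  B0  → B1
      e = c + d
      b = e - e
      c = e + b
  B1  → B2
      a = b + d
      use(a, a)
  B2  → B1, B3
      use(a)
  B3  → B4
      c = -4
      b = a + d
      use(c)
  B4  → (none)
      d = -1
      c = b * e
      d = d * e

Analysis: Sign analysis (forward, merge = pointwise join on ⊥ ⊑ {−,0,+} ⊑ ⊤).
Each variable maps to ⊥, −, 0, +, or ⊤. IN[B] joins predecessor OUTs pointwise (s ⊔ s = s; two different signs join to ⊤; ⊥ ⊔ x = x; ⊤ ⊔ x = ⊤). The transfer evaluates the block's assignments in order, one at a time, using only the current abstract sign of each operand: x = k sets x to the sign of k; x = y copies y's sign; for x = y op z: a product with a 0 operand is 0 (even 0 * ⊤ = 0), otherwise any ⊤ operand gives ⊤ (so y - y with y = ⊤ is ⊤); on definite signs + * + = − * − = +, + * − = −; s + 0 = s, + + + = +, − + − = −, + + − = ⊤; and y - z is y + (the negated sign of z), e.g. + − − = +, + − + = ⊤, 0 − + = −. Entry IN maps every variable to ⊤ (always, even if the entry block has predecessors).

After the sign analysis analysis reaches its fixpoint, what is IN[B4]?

Per-block solution:
  B0:   IN=(all ⊤)   OUT=(all ⊤)
  B1:   IN=(all ⊤)   OUT=(all ⊤)
  B2:   IN=(all ⊤)   OUT=(all ⊤)
  B3:   IN=(all ⊤)   OUT={c:-; rest ⊤}
  B4:   IN={c:-; rest ⊤}   OUT=(all ⊤)

Merge at B4: IN[B4] = OUT[B3] = {a: ⊤, b: ⊤, c: -, d: ⊤, e: ⊤, f: ⊤}

Answer: {a: ⊤, b: ⊤, c: -, d: ⊤, e: ⊤, f: ⊤}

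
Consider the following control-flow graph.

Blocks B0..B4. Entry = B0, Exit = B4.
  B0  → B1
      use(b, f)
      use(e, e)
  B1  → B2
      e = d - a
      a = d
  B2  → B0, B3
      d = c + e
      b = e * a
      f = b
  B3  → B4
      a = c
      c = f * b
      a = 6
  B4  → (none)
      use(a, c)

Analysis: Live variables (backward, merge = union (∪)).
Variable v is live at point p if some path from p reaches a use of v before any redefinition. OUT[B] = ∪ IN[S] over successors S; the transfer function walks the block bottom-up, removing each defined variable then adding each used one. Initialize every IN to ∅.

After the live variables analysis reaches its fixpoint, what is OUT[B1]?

Converged values:
  B0:   IN={a, b, c, d, e, f}   OUT={a, c, d}
  B1:   IN={a, c, d}   OUT={a, c, e}
  B2:   IN={a, c, e}   OUT={a, b, c, d, e, f}
  B3:   IN={b, c, f}   OUT={a, c}
  B4:   IN={a, c}   OUT={}

Merge at B1: OUT[B1] = IN[B2] = {a, c, e}

Answer: {a, c, e}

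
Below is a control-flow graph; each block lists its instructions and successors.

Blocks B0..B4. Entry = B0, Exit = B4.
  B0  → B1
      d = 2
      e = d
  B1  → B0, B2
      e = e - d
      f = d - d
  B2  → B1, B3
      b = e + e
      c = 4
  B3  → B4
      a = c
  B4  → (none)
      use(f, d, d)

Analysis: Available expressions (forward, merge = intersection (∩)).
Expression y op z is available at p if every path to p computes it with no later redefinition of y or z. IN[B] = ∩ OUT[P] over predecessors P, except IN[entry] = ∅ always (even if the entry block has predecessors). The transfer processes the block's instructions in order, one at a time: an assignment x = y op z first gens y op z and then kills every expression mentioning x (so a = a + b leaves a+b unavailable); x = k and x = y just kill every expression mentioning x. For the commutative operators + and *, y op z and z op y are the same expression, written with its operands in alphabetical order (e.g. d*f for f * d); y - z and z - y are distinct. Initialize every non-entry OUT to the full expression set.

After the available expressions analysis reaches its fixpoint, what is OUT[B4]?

Answer: {d-d, e+e}

Derivation:
Per-block solution:
  B0:   IN={}   OUT={}
  B1:   IN={}   OUT={d-d}
  B2:   IN={d-d}   OUT={d-d, e+e}
  B3:   IN={d-d, e+e}   OUT={d-d, e+e}
  B4:   IN={d-d, e+e}   OUT={d-d, e+e}

Merge at B4: IN[B4] = OUT[B3] = {d-d, e+e}
Applying B4's transfer function to that IN value gives OUT[B4] (row B4 above).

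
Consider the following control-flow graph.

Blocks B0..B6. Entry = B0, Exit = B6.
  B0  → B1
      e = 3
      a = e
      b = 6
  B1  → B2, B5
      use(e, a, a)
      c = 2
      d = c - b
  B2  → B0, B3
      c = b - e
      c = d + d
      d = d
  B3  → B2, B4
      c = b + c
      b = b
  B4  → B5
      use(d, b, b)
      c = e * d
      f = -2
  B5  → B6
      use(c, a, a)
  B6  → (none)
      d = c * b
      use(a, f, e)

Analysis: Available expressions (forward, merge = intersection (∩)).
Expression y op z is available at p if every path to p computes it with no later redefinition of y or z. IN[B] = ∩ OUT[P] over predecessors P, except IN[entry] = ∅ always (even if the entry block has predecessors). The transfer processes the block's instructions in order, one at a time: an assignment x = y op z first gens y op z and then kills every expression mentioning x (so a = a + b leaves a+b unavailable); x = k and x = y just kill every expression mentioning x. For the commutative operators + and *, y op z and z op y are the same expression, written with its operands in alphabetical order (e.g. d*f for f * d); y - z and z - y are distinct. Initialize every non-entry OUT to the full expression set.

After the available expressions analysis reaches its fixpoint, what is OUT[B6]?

Converged values:
  B0:  IN={}  OUT={}
  B1:  IN={}  OUT={c-b}
  B2:  IN={}  OUT={b-e}
  B3:  IN={b-e}  OUT={}
  B4:  IN={}  OUT={d*e}
  B5:  IN={}  OUT={}
  B6:  IN={}  OUT={b*c}

Merge at B6: IN[B6] = OUT[B5] = {}
Applying B6's transfer function to that IN value gives OUT[B6] (row B6 above).

Answer: {b*c}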